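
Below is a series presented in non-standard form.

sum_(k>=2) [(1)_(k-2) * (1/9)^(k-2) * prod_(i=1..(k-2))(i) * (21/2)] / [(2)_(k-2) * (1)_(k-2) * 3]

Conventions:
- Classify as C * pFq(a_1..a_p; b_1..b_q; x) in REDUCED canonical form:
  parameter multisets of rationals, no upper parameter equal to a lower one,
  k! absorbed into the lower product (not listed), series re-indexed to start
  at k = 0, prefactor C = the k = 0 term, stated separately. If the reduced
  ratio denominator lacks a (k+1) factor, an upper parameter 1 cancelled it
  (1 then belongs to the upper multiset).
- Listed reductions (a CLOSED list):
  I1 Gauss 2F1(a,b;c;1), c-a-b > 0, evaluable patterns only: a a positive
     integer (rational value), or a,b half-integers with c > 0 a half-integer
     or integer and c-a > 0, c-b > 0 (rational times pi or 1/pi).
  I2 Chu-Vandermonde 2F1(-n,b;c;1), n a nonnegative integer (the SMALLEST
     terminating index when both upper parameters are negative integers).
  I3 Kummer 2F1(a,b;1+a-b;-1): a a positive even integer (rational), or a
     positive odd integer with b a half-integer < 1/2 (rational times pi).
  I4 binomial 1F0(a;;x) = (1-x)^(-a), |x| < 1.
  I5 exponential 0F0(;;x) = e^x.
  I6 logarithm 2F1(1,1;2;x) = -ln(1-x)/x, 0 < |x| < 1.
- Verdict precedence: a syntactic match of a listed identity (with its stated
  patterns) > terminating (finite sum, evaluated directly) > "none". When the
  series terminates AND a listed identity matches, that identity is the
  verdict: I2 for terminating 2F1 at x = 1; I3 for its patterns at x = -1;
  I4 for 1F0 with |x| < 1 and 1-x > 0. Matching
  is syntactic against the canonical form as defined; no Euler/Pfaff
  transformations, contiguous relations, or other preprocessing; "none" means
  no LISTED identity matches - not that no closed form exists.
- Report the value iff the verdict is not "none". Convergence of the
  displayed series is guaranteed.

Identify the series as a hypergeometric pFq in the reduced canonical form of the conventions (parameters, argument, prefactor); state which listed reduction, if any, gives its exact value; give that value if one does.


The series (x = 1/9) is 2F1: upper {1, 1}, lower {2}, prefactor 7/2. Verdict: logarithm (I6) fires (the logarithm: parameters (1,1;2), x = 1/9). Sum: (-63/2) * ln(8/9).

Structural cue: from the first term 7/2: the constant factors (C = 7/2) combine into one prefactor.
Adjacent-term ratio: r(k) = (1/9) * (k+1) (k+1) / [(k+2) (k+1)] ; factor over Q: parameters, x = (1/9), and C = 7/2.


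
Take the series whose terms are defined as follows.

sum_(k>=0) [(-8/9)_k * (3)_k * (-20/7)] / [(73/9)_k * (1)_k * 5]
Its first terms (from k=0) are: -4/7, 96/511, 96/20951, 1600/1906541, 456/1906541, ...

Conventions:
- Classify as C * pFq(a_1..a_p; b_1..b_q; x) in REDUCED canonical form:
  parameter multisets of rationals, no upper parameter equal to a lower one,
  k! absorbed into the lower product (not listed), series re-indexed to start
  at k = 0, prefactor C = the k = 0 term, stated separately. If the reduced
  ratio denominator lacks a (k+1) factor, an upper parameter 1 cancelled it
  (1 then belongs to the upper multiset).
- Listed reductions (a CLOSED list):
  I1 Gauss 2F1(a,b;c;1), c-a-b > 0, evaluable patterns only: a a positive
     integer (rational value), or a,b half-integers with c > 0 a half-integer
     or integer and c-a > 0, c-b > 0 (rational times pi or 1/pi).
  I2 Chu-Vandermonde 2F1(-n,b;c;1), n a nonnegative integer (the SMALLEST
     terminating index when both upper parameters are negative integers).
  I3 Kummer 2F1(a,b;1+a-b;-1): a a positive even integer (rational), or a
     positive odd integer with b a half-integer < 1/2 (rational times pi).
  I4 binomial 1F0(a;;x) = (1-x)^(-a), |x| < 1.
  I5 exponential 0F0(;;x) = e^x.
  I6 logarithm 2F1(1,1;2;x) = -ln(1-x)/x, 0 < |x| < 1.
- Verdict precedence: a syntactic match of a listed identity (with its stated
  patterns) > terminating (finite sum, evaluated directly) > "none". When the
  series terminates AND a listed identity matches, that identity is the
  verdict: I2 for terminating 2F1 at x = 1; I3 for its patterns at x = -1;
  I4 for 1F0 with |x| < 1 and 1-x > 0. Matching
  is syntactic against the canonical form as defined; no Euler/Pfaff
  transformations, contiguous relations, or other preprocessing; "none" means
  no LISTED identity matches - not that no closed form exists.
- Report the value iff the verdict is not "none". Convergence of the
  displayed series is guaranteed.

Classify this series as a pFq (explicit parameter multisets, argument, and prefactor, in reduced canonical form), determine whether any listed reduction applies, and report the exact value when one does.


This is -4/7 * 2F1(-8/9, 3; 73/9; 1) in reduced canonical form. Verdict: Gauss (I1, integer-parameter pattern) applies (x = 1: the Gamma ratio telescopes since c-a-b = 6 > 0 and a = 3 in Z>0). Exact value: -40480/107163.

Structural cue: from the first term -4/7: the constant factors (C = -4/7, x = 1) combine into one prefactor.
Ratio: r(k) = 1 * (k-8/9) (k+3) / [(k+73/9) (k+1)] - rational in k, leading ratio 1; with t_0 = -4/7, classification follows.


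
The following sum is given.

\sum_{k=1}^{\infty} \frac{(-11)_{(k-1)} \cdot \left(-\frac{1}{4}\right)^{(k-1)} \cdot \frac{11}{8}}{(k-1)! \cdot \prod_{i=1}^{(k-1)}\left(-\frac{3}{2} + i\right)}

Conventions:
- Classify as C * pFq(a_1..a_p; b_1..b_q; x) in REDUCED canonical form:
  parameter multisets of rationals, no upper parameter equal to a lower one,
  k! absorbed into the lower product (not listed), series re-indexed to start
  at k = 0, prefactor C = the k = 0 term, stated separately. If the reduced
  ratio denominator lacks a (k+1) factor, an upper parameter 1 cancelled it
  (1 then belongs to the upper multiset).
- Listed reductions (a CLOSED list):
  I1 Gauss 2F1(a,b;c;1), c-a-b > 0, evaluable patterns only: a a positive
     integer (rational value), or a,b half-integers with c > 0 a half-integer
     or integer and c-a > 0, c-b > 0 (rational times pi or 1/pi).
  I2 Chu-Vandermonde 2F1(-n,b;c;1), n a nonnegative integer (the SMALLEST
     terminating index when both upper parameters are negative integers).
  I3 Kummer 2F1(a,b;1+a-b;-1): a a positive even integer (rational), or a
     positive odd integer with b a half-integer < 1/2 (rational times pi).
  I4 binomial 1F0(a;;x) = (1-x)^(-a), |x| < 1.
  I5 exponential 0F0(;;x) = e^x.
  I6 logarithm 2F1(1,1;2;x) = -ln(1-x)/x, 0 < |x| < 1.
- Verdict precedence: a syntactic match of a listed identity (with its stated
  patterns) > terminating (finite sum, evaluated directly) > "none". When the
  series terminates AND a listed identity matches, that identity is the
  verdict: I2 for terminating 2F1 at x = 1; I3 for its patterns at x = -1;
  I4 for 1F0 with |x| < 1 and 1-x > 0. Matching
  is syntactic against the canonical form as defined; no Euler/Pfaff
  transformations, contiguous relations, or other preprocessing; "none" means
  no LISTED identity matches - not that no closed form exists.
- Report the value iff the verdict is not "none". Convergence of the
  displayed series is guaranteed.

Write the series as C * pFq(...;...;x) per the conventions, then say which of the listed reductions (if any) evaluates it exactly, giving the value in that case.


Structural cue: t_0 = \frac{11}{8} here, and the lower running product (C = 11/8) is a rising factorial.
Term ratio: r(k) = -\frac{1}{4} * (k-11) / [(k-\frac{1}{2}) (k+1)] ; factor over Q: parameters, x = -\frac{1}{4}, and C = \frac{11}{8}.

With C = \frac{11}{8}: the canonical form is 1F1(-11; -\frac{1}{2}; -\frac{1}{4}). Verdict: terminating - the sum ends at index 11 because -11 is a negative integer; exact evaluation follows. Sum: -\frac{35728409966239}{975189196800}.


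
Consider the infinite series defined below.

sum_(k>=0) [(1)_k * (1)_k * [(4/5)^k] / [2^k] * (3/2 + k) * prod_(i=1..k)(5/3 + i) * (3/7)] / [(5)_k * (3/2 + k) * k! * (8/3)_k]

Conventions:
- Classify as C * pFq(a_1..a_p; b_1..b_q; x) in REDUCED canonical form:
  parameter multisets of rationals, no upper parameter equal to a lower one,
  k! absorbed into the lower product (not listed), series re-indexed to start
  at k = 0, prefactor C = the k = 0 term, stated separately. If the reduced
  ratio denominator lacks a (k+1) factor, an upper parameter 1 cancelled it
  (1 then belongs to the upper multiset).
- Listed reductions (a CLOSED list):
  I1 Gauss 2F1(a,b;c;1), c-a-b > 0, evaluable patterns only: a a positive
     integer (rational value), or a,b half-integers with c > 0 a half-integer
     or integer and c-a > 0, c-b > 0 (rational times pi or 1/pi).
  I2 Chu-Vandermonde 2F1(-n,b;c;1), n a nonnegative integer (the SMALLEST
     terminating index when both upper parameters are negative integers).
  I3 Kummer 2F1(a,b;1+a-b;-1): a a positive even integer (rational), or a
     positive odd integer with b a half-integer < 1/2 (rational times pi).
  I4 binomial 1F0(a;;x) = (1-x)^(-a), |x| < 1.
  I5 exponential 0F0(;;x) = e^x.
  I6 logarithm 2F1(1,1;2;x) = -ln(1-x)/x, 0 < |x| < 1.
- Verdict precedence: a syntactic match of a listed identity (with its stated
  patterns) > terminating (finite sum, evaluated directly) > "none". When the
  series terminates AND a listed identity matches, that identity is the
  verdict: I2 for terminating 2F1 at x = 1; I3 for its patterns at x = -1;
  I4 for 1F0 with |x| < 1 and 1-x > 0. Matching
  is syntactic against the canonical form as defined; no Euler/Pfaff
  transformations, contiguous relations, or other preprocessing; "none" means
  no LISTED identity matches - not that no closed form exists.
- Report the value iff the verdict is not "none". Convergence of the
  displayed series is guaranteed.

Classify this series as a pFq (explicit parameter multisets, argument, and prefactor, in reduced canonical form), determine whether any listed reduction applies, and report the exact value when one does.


Prefactor 3/7, argument 2/5: 2F1 with upper {1, 1} over lower {5}. Verdict: none. No listed pattern accepts 2F1(1, 1; 5; 2/5).

Key step: with t_0 = 3/7, the two k-th powers (prefactor 3/7) combine into one argument.
Step ratio: r(k) = (2/5) * (k+1) (k+1) / [(k+5) (k+1)] - rational in k. x = (2/5); t_0 = 3/7; negate the roots.


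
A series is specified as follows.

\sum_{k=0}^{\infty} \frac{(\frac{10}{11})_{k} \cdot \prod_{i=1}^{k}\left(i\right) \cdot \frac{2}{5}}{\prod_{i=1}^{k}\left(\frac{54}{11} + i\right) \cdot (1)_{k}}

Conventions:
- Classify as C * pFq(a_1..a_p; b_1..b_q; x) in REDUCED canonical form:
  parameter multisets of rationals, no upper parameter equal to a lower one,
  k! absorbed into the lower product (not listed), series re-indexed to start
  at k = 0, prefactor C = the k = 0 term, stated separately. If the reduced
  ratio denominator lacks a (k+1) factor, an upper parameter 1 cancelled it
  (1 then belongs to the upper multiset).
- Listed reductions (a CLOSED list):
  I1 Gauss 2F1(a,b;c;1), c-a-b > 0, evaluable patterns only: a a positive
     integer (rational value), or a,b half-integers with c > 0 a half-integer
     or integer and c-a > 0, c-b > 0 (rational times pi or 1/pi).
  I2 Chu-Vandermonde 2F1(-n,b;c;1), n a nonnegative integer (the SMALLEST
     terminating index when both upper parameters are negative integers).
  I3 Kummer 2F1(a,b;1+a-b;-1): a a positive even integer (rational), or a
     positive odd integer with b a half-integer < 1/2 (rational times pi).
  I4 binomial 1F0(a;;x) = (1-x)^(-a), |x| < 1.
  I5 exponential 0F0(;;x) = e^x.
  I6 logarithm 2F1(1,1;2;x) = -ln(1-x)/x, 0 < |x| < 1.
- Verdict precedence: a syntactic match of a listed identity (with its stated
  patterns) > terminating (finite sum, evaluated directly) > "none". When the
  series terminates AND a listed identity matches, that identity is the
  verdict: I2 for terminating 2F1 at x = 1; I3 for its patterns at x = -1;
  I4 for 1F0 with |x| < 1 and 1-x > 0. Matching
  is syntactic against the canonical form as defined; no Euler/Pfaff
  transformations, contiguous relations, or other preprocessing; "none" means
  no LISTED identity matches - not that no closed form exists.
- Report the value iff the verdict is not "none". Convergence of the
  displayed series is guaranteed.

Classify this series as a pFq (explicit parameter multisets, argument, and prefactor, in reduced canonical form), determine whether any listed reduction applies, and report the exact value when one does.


Prefactor \frac{2}{5}, argument 1: 2F1 with upper {\frac{10}{11}, 1} over lower {\frac{65}{11}}. Verdict at x = 1: Gauss's theorem (I1) matches (x = 1: the Gamma ratio telescopes since c-a-b = 4 > 0 and a = 1 in Z>0). Sum: \frac{27}{55}.

First insight: from the first term \frac{2}{5}: (1)_k (prefactor 2/5) is k! itself.
Consecutive-term ratio: r(k) = 1 * (k+\frac{10}{11}) (k+1) / [(k+\frac{65}{11}) (k+1)] ; factor over Q: parameters, x = 1, and C = \frac{2}{5}.


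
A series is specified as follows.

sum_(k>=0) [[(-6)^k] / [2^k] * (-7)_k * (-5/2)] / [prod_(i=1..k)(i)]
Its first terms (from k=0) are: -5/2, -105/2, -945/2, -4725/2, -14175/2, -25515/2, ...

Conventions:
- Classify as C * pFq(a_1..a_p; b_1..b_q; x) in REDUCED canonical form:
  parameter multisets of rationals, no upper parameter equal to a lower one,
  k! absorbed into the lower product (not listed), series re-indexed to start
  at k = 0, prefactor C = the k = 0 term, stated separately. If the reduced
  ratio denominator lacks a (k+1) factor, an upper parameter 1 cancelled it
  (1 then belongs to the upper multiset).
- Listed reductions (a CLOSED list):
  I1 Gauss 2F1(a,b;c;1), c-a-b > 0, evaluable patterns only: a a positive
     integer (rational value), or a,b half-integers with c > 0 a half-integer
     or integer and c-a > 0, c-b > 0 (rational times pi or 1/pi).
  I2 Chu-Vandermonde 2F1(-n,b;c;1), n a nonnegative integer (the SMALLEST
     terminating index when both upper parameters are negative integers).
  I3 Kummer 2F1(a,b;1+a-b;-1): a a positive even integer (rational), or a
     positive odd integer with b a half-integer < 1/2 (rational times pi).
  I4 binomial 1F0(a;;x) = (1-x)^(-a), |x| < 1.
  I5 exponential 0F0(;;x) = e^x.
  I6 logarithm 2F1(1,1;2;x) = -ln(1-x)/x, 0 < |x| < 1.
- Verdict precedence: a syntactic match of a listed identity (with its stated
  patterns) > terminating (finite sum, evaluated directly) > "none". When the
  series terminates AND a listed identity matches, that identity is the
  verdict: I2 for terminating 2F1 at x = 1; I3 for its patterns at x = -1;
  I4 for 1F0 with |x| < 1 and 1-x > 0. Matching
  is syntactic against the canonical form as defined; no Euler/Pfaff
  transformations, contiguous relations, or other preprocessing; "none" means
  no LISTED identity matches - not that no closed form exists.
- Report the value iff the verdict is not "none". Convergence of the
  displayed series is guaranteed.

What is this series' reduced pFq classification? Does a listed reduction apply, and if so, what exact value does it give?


Prefactor -5/2, argument -3: 1F0 with upper {-7} over lower {-}. Verdict: terminating. (-7)_k vanishes past k = 7, leaving a 8-term sum, computed directly. Hence: -40960.

First insight: with t_0 = -5/2, the product of the first k integers (prefactor -5/2) is k!.
Adjacent-term ratio: r(k) = (-3) * (k-7) / [(k+1)] - rational in k. x = (-3); t_0 = -5/2; negate the roots.


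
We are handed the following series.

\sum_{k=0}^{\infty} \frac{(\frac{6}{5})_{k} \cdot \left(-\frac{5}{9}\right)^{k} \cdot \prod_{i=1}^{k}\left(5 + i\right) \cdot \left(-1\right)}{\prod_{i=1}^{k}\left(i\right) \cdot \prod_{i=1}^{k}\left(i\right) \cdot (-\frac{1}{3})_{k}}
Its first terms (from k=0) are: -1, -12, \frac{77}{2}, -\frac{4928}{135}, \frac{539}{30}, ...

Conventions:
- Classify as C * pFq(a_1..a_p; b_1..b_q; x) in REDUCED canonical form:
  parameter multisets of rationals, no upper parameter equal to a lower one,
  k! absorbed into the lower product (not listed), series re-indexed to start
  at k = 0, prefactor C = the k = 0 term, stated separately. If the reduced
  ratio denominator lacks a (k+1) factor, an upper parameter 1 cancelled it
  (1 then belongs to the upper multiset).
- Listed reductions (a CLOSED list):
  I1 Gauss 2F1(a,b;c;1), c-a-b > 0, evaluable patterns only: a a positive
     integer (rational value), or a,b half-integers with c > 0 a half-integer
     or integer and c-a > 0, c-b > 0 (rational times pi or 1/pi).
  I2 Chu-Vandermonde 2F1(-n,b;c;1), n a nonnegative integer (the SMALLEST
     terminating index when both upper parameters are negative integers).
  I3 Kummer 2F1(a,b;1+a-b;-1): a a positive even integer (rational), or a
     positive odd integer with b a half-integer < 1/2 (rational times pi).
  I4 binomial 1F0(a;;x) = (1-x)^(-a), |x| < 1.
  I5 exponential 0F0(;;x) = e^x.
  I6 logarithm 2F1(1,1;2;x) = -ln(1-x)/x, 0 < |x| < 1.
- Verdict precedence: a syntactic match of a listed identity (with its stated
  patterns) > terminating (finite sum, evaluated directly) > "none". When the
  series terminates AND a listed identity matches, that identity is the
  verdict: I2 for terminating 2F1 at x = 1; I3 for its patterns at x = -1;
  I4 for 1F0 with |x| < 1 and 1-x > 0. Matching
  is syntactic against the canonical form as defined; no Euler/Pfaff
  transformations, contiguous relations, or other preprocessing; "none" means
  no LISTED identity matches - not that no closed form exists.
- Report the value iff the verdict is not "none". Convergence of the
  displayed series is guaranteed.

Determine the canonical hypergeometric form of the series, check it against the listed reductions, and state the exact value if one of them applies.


The tell: t_0 = -1 here, and the product of the first k integers (prefactor -1) is k!.
Step ratio: r(k) = -\frac{5}{9} * (k+\frac{6}{5}) (k+6) / [(k-\frac{1}{3}) (k+1) (k+1)] - rational in k. x = -\frac{5}{9}; t_0 = -1; negate the roots.

Classification (C = -1): 2F2 with upper {\frac{6}{5}, 6}, lower {-\frac{1}{3}, 1}, argument x = -\frac{5}{9}. Verdict: none - this 2F2 at x = -\frac{5}{9} matches no listed pattern, and upper {\frac{6}{5}, 6} holds no stopper.


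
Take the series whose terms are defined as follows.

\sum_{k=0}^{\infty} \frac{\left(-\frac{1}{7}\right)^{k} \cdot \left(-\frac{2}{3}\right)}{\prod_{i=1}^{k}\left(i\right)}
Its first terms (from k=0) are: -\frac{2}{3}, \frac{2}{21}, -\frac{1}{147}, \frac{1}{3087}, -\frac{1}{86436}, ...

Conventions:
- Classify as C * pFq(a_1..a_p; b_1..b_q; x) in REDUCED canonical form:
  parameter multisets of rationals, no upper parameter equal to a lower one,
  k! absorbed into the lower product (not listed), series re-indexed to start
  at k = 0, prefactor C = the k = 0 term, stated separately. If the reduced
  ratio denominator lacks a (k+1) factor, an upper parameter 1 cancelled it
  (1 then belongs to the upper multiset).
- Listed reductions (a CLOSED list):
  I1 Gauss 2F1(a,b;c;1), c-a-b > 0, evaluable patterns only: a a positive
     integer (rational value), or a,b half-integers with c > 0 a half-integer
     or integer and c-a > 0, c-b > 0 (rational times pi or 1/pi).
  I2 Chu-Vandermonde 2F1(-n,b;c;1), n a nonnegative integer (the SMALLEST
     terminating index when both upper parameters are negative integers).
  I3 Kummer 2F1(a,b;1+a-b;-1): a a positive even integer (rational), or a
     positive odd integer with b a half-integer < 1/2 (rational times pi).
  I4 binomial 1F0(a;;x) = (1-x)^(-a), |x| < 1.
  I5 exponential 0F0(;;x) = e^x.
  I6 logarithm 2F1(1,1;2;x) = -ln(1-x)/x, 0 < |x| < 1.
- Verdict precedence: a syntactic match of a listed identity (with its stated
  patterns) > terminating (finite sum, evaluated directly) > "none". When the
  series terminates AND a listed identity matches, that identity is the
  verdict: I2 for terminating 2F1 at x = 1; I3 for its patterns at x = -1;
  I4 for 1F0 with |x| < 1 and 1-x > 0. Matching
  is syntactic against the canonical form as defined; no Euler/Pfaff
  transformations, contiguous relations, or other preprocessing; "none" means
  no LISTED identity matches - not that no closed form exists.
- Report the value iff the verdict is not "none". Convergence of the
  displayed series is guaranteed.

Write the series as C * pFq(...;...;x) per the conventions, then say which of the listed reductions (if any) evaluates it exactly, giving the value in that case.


This is -\frac{2}{3} * 0F0(-; -; -\frac{1}{7}) in reduced canonical form. Verdict at x = -\frac{1}{7}: the I5 exponential reduction matches (the 0F0 exponential series at x = -\frac{1}{7}). Hence: \left(-\frac{2}{3}\right) \cdot e^{-\frac{1}{7}}.

First insight: x = -\frac{1}{7} and the product of the first k integers (prefactor -2/3) is k!.
Consecutive-term ratio: r(k) = -\frac{1}{7} * 1 / [(k+1)] - rational in k, leading ratio -\frac{1}{7}; with t_0 = -\frac{2}{3}, classification follows.


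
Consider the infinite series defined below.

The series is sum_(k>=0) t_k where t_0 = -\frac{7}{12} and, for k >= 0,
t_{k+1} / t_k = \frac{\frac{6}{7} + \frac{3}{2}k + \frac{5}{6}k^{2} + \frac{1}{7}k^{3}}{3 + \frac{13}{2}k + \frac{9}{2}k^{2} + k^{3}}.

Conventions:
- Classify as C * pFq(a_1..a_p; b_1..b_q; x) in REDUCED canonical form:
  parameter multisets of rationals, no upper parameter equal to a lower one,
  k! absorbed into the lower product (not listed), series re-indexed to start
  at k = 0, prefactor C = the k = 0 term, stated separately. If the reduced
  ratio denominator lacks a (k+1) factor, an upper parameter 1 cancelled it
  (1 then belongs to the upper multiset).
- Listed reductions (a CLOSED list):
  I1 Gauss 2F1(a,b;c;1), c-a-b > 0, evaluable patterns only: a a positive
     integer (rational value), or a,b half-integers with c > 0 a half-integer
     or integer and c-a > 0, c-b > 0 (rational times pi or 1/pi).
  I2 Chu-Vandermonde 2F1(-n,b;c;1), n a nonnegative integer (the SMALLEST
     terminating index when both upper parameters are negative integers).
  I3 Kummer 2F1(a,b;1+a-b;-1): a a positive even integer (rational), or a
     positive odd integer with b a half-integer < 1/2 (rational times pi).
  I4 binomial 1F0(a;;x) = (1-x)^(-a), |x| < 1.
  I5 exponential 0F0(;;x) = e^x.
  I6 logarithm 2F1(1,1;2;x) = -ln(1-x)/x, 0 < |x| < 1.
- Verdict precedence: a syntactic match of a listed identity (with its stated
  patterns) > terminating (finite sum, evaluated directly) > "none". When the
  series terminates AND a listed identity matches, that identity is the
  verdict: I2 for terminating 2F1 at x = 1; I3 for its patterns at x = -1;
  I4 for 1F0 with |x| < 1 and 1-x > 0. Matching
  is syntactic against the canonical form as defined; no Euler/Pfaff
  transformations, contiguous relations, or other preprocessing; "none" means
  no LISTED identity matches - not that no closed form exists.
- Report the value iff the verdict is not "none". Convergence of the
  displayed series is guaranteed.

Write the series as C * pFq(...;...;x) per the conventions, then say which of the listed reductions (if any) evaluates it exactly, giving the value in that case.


Key observation: from the first term -\frac{7}{12}: roots of the ratio polynomials (prefactor -7/12) are the negated parameters.
Consecutive-term ratio: r(k) = \frac{1}{7} * (k+\frac{4}{3}) (k+3) / [(k+2) (k+1)] - rational; roots negated = parameters, x = \frac{1}{7}, C = -\frac{7}{12}.

x = \frac{1}{7} here; the reduced form reads 2F1, upper {\frac{4}{3}, 3}, lower {2}, C = -\frac{7}{12}. Verdict: none here - no I1-I6 shape fits x = \frac{1}{7} with lower {2}.


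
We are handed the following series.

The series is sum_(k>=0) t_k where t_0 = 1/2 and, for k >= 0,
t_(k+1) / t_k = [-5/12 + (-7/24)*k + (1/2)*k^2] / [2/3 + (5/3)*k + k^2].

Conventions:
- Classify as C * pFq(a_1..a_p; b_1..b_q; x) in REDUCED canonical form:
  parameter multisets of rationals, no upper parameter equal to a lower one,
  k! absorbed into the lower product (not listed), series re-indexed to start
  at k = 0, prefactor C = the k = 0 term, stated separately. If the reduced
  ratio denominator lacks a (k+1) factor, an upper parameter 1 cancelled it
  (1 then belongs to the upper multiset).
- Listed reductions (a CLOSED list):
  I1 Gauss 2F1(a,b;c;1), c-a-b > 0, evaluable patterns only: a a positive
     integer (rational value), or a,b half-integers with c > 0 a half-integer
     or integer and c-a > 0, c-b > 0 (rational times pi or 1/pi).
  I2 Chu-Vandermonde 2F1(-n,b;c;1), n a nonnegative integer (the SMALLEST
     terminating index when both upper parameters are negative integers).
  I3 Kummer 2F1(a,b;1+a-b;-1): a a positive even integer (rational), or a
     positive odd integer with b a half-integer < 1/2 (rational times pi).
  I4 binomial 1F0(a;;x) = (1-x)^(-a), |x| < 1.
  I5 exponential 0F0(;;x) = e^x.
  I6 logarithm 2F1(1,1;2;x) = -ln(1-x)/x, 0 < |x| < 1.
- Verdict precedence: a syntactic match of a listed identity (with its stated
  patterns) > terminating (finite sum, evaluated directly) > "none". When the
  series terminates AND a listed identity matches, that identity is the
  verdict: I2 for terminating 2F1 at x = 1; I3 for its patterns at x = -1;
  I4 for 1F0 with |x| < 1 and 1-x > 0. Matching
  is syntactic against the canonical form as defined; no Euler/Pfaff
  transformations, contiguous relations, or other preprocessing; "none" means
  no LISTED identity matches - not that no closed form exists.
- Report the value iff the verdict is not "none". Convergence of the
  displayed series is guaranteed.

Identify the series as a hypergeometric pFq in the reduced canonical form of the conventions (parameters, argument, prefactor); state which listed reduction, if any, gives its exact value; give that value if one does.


Reduced: x = 1/2, 1F0, upper = {-5/4}, lower = {-}, C = 1/2. Verdict at x = 1/2: the I4 binomial reduction matches (the 1F0 binomial series: exponent 5/4, x = 1/2). Hence: (1/2) * (1/2)^(5/4).

Structural cue: from the first term 1/2: cancel k + 2/3 from the displayed ratio first; then C = 1/2.
Term ratio: r(k) = (1/2) * (k-5/4) / [(k+1)] - rational; roots negated = parameters, x = (1/2), C = 1/2.


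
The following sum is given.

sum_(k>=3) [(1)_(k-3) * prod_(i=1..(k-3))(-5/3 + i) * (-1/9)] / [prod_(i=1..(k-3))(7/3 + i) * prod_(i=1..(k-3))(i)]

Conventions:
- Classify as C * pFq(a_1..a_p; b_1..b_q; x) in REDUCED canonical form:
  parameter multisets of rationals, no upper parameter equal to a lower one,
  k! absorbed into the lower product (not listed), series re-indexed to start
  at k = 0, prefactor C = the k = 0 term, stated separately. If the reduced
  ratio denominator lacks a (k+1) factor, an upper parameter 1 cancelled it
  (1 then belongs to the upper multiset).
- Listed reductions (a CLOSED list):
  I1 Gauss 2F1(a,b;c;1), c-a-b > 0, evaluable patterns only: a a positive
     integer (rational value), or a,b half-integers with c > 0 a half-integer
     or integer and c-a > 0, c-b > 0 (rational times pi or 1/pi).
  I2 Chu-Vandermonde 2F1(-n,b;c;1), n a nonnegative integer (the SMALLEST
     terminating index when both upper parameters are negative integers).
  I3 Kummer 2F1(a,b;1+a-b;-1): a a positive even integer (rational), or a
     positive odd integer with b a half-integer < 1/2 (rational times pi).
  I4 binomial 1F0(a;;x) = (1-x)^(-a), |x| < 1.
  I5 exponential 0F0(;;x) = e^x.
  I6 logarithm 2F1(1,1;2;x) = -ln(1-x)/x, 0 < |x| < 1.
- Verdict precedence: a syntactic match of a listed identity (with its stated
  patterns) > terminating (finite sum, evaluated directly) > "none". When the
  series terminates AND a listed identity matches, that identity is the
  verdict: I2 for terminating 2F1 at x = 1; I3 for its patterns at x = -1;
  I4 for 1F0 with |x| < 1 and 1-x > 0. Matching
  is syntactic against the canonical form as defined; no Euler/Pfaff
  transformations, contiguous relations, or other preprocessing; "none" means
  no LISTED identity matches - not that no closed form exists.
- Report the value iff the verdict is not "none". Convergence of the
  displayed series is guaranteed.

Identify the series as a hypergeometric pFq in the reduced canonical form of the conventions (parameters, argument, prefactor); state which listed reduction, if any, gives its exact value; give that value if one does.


Canonical form: C = -1/9 times 2F1 with upper {-2/3, 1}, lower {10/3}, x = 1. Verdict at x = 1: the Gauss summation I1 matches (x = 1: the Gamma ratio telescopes since c-a-b = 3 > 0 and a = 1 in Z>0). Hence: -7/81.

Key observation: t_0 being -1/9, the running product (C = -1/9, x = 1) telescopes to a rising factorial.
Step ratio: r(k) = 1 * (k-2/3) (k+1) / [(k+10/3) (k+1)] ; factor over Q: parameters, x = 1, and C = -1/9.


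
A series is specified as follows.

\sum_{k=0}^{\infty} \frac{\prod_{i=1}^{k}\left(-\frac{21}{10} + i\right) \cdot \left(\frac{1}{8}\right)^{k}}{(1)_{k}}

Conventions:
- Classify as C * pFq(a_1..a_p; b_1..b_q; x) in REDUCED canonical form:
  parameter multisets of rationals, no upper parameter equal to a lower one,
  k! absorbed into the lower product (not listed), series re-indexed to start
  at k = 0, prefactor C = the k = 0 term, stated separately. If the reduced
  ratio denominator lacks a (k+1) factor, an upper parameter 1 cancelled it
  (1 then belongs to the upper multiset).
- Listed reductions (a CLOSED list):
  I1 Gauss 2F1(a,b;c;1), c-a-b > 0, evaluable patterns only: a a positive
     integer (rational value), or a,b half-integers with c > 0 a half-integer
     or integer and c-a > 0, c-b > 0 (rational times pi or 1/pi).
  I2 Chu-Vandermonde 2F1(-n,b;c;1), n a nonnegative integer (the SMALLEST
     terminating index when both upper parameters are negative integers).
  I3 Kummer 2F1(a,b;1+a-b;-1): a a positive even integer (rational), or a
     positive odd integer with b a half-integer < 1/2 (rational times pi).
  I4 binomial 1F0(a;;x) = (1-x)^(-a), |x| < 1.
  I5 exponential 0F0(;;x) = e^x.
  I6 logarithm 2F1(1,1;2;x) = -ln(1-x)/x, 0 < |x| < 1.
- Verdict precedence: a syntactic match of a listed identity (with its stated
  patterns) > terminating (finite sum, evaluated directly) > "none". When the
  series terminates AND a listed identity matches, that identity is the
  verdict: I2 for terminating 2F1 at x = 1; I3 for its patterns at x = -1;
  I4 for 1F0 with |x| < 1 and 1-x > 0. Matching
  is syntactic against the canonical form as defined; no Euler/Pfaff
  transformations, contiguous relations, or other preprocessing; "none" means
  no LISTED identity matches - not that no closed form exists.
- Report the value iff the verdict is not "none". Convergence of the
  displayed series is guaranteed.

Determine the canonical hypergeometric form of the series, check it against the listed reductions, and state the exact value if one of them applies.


Canonical form: C = 1 times 1F0 with upper {-\frac{11}{10}}, lower {-}, x = \frac{1}{8}. Verdict: this is the I4 binomial reduction (the 1F0 binomial series: exponent 11/10, x = \frac{1}{8}). Its exact value is \left(\frac{7}{8}\right)^{\frac{11}{10}}.

Key observation: t_0 = 1 here, and (1)_k (C = 1, x = 1/8) is k! itself.
Consecutive-term ratio: r(k) = \frac{1}{8} * (k-\frac{11}{10}) / [(k+1)] - rational in k, leading ratio \frac{1}{8}; with t_0 = 1, classification follows.


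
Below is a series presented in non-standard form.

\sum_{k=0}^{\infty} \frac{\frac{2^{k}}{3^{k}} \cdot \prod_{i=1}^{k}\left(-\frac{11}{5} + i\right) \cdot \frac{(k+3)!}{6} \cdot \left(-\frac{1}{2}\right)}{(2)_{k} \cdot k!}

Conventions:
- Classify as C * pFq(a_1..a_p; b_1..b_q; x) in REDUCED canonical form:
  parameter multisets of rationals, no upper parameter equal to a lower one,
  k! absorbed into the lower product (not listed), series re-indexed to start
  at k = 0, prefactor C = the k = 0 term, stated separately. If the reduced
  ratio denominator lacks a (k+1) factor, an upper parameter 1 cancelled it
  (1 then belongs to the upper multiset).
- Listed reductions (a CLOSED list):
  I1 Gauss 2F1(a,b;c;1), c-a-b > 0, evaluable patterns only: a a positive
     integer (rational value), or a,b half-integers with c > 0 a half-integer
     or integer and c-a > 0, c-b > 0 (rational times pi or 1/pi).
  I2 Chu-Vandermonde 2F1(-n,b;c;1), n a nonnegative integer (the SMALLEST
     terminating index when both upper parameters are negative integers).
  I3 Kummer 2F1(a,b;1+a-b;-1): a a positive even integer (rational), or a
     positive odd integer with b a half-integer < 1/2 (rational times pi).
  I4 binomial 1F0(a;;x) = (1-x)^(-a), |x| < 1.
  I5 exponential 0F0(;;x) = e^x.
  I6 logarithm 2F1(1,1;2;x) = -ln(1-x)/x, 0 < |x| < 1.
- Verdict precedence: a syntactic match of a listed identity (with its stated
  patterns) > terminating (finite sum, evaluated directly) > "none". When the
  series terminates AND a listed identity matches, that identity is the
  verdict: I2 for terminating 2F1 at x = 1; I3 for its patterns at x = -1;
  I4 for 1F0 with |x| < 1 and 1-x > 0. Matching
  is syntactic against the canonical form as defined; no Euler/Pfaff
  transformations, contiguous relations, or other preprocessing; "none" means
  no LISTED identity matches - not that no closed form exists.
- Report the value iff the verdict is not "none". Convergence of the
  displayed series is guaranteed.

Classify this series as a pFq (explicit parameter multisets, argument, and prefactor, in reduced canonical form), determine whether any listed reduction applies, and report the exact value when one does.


Prefactor -\frac{1}{2}, argument \frac{2}{3}: 2F1 with upper {-\frac{6}{5}, 4} over lower {2}. Verdict: none. A 2F1 with upper {-\frac{6}{5}, 4} fits none of I1-I6 at x = \frac{2}{3}; the sum runs forever.

First insight: t_0 being -\frac{1}{2}, the factorial ratio (C = -1/2) (k+a-1)!/(a-1)! is a rising factorial (a)_k.
Adjacent-term ratio: r(k) = \frac{2}{3} * (k-\frac{6}{5}) (k+4) / [(k+2) (k+1)] - rational; roots negated = parameters, x = \frac{2}{3}, C = -\frac{1}{2}.


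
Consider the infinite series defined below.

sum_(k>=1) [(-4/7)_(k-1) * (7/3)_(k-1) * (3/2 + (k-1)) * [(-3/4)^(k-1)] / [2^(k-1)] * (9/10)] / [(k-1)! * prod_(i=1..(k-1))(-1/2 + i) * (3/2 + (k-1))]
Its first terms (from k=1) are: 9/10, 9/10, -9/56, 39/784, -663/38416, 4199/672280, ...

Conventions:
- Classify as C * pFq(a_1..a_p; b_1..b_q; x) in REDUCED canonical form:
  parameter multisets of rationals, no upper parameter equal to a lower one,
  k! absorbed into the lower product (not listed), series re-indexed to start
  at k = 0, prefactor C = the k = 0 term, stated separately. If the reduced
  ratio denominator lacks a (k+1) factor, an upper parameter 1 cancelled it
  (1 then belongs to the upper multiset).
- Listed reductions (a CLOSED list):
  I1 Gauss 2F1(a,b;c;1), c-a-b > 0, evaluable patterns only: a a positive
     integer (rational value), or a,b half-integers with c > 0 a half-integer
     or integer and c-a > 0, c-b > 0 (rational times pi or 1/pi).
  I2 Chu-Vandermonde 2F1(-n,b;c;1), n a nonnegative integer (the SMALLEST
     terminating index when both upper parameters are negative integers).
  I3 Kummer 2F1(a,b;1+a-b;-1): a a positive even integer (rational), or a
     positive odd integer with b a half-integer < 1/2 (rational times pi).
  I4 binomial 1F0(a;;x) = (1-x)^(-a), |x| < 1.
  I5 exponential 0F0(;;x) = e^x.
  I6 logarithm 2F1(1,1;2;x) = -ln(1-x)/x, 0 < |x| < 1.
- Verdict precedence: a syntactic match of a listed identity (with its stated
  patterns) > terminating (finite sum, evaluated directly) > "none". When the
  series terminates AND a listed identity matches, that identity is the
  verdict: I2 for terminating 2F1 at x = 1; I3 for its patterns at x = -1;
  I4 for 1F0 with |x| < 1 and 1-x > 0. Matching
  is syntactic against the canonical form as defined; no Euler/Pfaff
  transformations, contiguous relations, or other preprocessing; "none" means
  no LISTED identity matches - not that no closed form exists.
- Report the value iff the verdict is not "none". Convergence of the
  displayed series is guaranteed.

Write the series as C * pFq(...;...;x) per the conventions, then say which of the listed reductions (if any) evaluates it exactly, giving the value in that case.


Classification (C = 9/10): 2F1 with upper {-4/7, 7/3}, lower {1/2}, argument x = -3/8. Verdict: none. Every listed pattern misses the 2F1 form at -3/8, upper {-4/7, 7/3}.

Structural cue: with t_0 = 9/10, striking the common factor k + 3/2 reduces the term (C = 9/10).
Consecutive-term ratio: r(k) = (-3/8) * (k-4/7) (k+7/3) / [(k+1/2) (k+1)] - rational; roots negated = parameters, x = (-3/8), C = 9/10.


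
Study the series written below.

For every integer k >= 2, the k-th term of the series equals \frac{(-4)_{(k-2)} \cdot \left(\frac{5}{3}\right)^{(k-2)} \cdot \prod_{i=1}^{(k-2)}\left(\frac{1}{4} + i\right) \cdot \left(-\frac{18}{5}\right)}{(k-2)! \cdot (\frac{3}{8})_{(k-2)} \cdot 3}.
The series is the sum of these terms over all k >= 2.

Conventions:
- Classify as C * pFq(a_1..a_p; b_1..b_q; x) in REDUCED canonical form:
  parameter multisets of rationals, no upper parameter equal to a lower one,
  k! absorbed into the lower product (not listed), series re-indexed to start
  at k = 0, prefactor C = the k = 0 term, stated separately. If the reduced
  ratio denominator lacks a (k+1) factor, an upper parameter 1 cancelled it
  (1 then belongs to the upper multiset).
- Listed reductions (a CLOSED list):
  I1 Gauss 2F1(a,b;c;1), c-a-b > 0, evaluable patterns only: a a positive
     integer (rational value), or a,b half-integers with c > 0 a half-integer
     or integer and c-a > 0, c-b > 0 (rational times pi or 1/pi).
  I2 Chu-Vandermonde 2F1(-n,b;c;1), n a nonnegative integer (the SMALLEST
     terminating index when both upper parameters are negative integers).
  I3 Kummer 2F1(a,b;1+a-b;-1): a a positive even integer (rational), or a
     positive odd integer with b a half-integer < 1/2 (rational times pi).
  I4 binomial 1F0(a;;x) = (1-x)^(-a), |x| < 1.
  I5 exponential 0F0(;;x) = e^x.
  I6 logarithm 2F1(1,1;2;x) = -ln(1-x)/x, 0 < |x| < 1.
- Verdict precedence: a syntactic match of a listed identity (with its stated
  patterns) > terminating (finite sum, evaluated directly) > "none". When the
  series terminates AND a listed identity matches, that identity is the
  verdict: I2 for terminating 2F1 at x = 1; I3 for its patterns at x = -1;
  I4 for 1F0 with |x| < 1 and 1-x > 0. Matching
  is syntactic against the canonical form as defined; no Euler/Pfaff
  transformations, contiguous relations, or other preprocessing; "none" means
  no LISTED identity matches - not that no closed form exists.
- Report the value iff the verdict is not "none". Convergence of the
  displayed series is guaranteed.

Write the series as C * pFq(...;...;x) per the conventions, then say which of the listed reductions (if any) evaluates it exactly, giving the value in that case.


Prefactor -\frac{6}{5}, argument \frac{5}{3}: 2F1 with upper {-4, \frac{5}{4}} over lower {\frac{3}{8}}. Verdict: terminating - upper parameter -4 makes this a finite sum (last index 4), evaluated exactly. Its exact value is -\frac{1215122}{253935}.

Structural cue: from the first term -\frac{6}{5}: the constant factors (C = -6/5) combine into one prefactor.
Adjacent-term ratio: r(k) = \frac{5}{3} * (k-4) (k+\frac{5}{4}) / [(k+\frac{3}{8}) (k+1)] ; factor over Q: parameters, x = \frac{5}{3}, and C = -\frac{6}{5}.


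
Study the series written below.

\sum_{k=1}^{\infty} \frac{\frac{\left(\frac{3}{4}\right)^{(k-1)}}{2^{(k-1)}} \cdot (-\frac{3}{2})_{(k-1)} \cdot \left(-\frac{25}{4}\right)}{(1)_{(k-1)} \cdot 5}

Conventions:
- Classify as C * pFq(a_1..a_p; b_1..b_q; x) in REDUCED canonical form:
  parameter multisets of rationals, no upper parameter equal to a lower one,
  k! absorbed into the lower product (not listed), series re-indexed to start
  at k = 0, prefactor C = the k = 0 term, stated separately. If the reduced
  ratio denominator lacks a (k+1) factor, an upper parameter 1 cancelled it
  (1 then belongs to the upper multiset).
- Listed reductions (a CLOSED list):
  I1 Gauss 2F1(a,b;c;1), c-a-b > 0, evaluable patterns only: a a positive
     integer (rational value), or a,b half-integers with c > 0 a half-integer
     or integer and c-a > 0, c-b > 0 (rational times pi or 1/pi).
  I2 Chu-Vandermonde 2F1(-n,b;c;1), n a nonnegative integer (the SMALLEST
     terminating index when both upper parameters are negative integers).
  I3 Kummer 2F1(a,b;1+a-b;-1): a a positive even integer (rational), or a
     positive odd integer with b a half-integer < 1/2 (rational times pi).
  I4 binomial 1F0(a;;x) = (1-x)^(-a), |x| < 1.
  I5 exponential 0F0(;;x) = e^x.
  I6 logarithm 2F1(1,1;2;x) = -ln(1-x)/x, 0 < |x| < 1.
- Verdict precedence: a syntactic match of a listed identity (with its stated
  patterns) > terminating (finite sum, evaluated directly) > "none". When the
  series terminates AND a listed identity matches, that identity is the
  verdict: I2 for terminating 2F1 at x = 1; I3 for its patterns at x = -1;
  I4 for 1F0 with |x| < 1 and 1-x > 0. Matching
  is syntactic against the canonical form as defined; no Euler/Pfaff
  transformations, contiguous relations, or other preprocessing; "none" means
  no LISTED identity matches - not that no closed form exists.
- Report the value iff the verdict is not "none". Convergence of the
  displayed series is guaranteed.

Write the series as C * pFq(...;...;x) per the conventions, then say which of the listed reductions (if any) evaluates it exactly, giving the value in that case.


Prefactor -\frac{5}{4}, argument \frac{3}{8}: 1F0 with upper {-\frac{3}{2}} over lower {-}. Verdict: binomial (I4) applies (the 1F0 binomial series: exponent 3/2, x = \frac{3}{8}). Its exact value is \left(-\frac{5}{4}\right) \cdot \left(\frac{5}{8}\right)^{\frac{3}{2}}.

Key observation: x = \frac{3}{8} and (1)_k (C = -5/4, x = 3/8) is k! itself.
Adjacent-term ratio: r(k) = \frac{3}{8} * (k-\frac{3}{2}) / [(k+1)] - rational in k. x = \frac{3}{8}; t_0 = -\frac{5}{4}; negate the roots.
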